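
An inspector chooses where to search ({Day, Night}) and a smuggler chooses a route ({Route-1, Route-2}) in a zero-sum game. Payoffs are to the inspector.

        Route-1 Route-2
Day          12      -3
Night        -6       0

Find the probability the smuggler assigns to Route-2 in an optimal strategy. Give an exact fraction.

Row minima: Day → -3, Night → -6; maximin = -3.
Column maxima: Route-1 → 12, Route-2 → 0; minimax = 0.
-3 ≠ 0, so there is no saddle point; optimal play is mixed.
Let the inspector play Day with probability p. Expected payoff against Route-1: 12p + (-6)(1−p) = 18p − 6; against Route-2: (-3)p + 0(1−p) = −3p.
Setting these equal: 18p − 6 = −3p ⇒ 21p = 6 ⇒ p = 2/7, and the value is (18)·(2/7) − 6 = -6/7.
For the smuggler: with q = P(Route-1), equating Day's and Night's payoffs gives 15q − 3 = −6q ⇒ q = 1/7.

6/7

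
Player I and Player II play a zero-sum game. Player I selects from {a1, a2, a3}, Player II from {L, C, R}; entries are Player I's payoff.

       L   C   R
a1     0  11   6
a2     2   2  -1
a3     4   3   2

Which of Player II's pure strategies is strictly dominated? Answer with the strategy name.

C

R holds Player I's payoff strictly below C in every row: 6 < 11, -1 < 2, 2 < 3.
So C is strictly dominated for Player II.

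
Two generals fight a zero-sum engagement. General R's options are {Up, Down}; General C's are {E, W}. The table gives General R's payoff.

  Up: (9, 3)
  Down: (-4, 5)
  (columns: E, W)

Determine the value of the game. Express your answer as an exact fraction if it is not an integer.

19/5

Row minima: Up → 3, Down → -4; maximin = 3.
Column maxima: E → 9, W → 5; minimax = 5.
3 ≠ 5, so there is no saddle point; optimal play is mixed.
Let General R play Up with probability p. Expected payoff against E: 9p + (-4)(1−p) = 13p − 4; against W: 3p + 5(1−p) = −2p + 5.
Setting these equal: 13p − 4 = −2p + 5 ⇒ 15p = 9 ⇒ p = 3/5, and the value is (13)·(3/5) − 4 = 19/5.
For General C: with q = P(E), equating Up's and Down's payoffs gives 6q + 3 = −9q + 5 ⇒ q = 2/15.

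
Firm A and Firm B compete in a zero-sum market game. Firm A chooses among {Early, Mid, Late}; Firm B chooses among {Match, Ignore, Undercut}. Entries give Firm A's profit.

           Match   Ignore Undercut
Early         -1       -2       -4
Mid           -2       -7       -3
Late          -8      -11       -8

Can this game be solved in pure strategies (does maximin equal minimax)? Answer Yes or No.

No

Row minima: Early → -4, Mid → -7, Late → -11; maximin = -4.
Column maxima: Match → -1, Ignore → -2, Undercut → -3; minimax = -3.
-4 ≠ -3, so no pure-strategy equilibrium exists.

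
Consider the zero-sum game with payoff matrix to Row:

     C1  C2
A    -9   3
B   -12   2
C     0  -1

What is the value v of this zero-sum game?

-9/13

Row minima: A → -9, B → -12, C → -1; maximin = -1.
Column maxima: C1 → 0, C2 → 3; minimax = 0.
-1 ≠ 0, so there is no saddle point; optimal play is mixed.
B is strictly dominated by A, so Row never plays it.
On the remaining 2×2 (A, C vs C1, C2):
Let Row play A with probability p. Expected payoff against C1: (-9)p + 0(1−p) = −9p; against C2: 3p + (-1)(1−p) = 4p − 1.
Setting these equal: −9p = 4p − 1 ⇒ −13p = -1 ⇒ p = 1/13, and the value is (-9)·(1/13) = -9/13.
For Column: with q = P(C1), equating A's and C's payoffs gives −12q + 3 = q − 1 ⇒ q = 4/13.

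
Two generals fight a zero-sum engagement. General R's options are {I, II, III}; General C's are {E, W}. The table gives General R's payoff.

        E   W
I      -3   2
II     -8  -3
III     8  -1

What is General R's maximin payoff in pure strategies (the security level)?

-1

Row minima: I → -3, II → -8, III → -1.
The best of these is -1.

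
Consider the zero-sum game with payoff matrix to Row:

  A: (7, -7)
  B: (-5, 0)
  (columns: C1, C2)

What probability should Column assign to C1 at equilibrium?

Row minima: A → -7, B → -5; maximin = -5.
Column maxima: C1 → 7, C2 → 0; minimax = 0.
-5 ≠ 0, so there is no saddle point; optimal play is mixed.
Let Row play A with probability p. Expected payoff against C1: 7p + (-5)(1−p) = 12p − 5; against C2: (-7)p + 0(1−p) = −7p.
Setting these equal: 12p − 5 = −7p ⇒ 19p = 5 ⇒ p = 5/19, and the value is (12)·(5/19) − 5 = -35/19.
For Column: with q = P(C1), equating A's and B's payoffs gives 14q − 7 = −5q ⇒ q = 7/19.

7/19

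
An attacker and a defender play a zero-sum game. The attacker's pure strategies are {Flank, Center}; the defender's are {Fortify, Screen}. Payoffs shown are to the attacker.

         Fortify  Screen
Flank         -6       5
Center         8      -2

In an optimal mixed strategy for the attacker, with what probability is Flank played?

Row minima: Flank → -6, Center → -2; maximin = -2.
Column maxima: Fortify → 8, Screen → 5; minimax = 5.
-2 ≠ 5, so there is no saddle point; optimal play is mixed.
Let the attacker play Flank with probability p. Expected payoff against Fortify: (-6)p + 8(1−p) = −14p + 8; against Screen: 5p + (-2)(1−p) = 7p − 2.
Setting these equal: −14p + 8 = 7p − 2 ⇒ −21p = -10 ⇒ p = 10/21, and the value is (-14)·(10/21) + 8 = 4/3.
For the defender: with q = P(Fortify), equating Flank's and Center's payoffs gives −11q + 5 = 10q − 2 ⇒ q = 1/3.

10/21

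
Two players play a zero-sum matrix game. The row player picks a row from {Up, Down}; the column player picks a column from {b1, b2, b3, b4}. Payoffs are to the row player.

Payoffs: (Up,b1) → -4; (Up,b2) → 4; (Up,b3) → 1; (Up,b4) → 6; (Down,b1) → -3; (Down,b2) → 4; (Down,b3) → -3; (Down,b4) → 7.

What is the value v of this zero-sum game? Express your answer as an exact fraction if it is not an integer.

Row minima: Up → -4, Down → -3; maximin = -3.
Column maxima: b1 → -3, b2 → 4, b3 → 1, b4 → 7; minimax = -3.
Since maximin = minimax = -3, there is a saddle point and the value is -3.

-3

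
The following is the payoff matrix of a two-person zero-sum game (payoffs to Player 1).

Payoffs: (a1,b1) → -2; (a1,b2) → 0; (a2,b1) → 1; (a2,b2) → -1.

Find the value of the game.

-1/2

Row minima: a1 → -2, a2 → -1; maximin = -1.
Column maxima: b1 → 1, b2 → 0; minimax = 0.
-1 ≠ 0, so there is no saddle point; optimal play is mixed.
Let Player 1 play a1 with probability p. Expected payoff against b1: (-2)p + 1(1−p) = −3p + 1; against b2: 0p + (-1)(1−p) = p − 1.
Setting these equal: −3p + 1 = p − 1 ⇒ −4p = -2 ⇒ p = 1/2, and the value is (-3)·(1/2) + 1 = -1/2.
For Player 2: with q = P(b1), equating a1's and a2's payoffs gives −2q = 2q − 1 ⇒ q = 1/4.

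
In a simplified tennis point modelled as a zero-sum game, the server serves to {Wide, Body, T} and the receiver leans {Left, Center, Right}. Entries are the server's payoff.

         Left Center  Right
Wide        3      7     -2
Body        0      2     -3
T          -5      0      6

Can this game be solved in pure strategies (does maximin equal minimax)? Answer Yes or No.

Row minima: Wide → -2, Body → -3, T → -5; maximin = -2.
Column maxima: Left → 3, Center → 7, Right → 6; minimax = 3.
-2 ≠ 3, so no pure-strategy equilibrium exists.

No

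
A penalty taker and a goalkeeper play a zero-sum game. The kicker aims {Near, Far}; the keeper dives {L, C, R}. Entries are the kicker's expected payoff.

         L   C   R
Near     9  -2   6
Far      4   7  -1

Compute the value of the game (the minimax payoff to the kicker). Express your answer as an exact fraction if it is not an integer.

5/2

Row minima: Near → -2, Far → -1; maximin = -1.
Column maxima: L → 9, C → 7, R → 6; minimax = 6.
-1 ≠ 6, so there is no saddle point; optimal play is mixed.
L is strictly dominated by R (it gives the kicker strictly more in every row), so the keeper never plays it.
On the remaining 2×2 (Near, Far vs C, R):
Let the kicker play Near with probability p. Expected payoff against C: (-2)p + 7(1−p) = −9p + 7; against R: 6p + (-1)(1−p) = 7p − 1.
Setting these equal: −9p + 7 = 7p − 1 ⇒ −16p = -8 ⇒ p = 1/2, and the value is (-9)·(1/2) + 7 = 5/2.
For the keeper: with q = P(C), equating Near's and Far's payoffs gives −8q + 6 = 8q − 1 ⇒ q = 7/16.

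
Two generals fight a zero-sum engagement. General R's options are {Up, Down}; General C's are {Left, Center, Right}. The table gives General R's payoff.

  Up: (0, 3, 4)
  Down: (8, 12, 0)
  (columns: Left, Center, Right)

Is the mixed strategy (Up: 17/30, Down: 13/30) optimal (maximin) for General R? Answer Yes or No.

Against Left this mix gives (17/30)·0 + (13/30)·8 = 52/15.
Against Center this mix gives (17/30)·3 + (13/30)·12 = 69/10.
Against Right this mix gives (17/30)·4 + (13/30)·0 = 34/15.
General C will play Right, holding General R to 34/15. Shifting weight toward the row that does better against Right would raise this floor (the equalizing mix achieves 8/3 against both Right and Left), so the proposed strategy is not optimal.

No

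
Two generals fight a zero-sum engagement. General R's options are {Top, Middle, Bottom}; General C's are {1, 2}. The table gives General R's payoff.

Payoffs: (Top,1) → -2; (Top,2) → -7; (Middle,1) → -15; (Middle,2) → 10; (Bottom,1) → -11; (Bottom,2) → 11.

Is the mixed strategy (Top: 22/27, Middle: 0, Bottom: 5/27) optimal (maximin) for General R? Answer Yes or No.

Against 1 this mix gives (22/27)·(-2) + (5/27)·(-11) = -11/3.
Against 2 this mix gives (22/27)·(-7) + (5/27)·11 = -11/3.
All of General C's active replies (1, 2) yield -11/3, and no column does worse for General R. The mix makes General C indifferent and guarantees -11/3, so it is optimal.

Yes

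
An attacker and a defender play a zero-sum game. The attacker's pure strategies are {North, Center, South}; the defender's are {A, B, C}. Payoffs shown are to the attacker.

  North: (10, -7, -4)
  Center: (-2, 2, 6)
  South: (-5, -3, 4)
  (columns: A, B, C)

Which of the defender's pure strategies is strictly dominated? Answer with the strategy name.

B holds the attacker's payoff strictly below C in every row: -7 < -4, 2 < 6, -3 < 4.
So C is strictly dominated for the defender.

C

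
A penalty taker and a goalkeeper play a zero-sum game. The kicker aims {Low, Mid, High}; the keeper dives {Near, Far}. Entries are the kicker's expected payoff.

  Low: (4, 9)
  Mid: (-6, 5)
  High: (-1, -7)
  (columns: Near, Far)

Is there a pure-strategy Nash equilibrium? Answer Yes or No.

Row minima: Low → 4, Mid → -6, High → -7; maximin = 4.
Column maxima: Near → 4, Far → 9; minimax = 4.
maximin = minimax = 4, so a saddle point exists.

Yes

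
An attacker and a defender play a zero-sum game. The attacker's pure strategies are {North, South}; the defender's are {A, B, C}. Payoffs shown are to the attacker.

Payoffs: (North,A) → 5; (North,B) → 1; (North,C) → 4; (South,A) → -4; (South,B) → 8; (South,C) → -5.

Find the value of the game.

37/16

Row minima: North → 1, South → -5; maximin = 1.
Column maxima: A → 5, B → 8, C → 4; minimax = 4.
1 ≠ 4, so there is no saddle point; optimal play is mixed.
A is strictly dominated by C (it gives the attacker strictly more in every row), so the defender never plays it.
On the remaining 2×2 (North, South vs B, C):
Let the attacker play North with probability p. Expected payoff against B: 1p + 8(1−p) = −7p + 8; against C: 4p + (-5)(1−p) = 9p − 5.
Setting these equal: −7p + 8 = 9p − 5 ⇒ −16p = -13 ⇒ p = 13/16, and the value is (-7)·(13/16) + 8 = 37/16.
For the defender: with q = P(B), equating North's and South's payoffs gives −3q + 4 = 13q − 5 ⇒ q = 9/16.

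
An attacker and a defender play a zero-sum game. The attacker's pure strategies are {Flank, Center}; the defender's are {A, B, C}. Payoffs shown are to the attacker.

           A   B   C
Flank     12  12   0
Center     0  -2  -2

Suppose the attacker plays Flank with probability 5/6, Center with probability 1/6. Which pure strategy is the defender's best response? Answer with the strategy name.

If the defender plays A, the attacker's expected payoff is (5/6)·12 + (1/6)·0 = 10.
If the defender plays B, the attacker's expected payoff is (5/6)·12 + (1/6)·(-2) = 29/3.
If the defender plays C, the attacker's expected payoff is (5/6)·0 + (1/6)·(-2) = -1/3.
The defender minimizes the attacker's payoff; the smallest is -1/3, so the best response is C.

C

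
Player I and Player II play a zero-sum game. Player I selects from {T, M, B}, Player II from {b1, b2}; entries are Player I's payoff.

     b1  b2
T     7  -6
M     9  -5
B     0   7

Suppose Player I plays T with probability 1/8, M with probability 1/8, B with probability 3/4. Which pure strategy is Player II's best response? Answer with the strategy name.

b1

If Player II plays b1, Player I's expected payoff is (1/8)·7 + (1/8)·9 + (3/4)·0 = 2.
If Player II plays b2, Player I's expected payoff is (1/8)·(-6) + (1/8)·(-5) + (3/4)·7 = 31/8.
Player II minimizes Player I's payoff; the smallest is 2, so the best response is b1.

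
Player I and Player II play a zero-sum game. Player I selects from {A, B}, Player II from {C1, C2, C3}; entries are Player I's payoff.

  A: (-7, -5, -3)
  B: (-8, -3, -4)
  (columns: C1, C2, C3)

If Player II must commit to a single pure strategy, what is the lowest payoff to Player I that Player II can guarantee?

Column maxima: C1 → -7, C2 → -3, C3 → -3.
The smallest of these is -7.

-7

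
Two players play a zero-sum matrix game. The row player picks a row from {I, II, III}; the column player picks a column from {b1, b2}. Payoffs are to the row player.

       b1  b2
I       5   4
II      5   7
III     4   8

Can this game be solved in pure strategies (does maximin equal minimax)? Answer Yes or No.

Row minima: I → 4, II → 5, III → 4; maximin = 5.
Column maxima: b1 → 5, b2 → 8; minimax = 5.
maximin = minimax = 5, so a saddle point exists.

Yes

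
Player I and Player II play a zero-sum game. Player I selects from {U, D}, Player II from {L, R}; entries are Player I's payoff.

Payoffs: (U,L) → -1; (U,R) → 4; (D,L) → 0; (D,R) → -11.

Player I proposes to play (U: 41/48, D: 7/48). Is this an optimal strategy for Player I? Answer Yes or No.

Against L this mix gives (41/48)·(-1) + (7/48)·0 = -41/48.
Against R this mix gives (41/48)·4 + (7/48)·(-11) = 29/16.
Player II will play L, holding Player I to -41/48. Shifting weight toward the row that does better against L would raise this floor (the equalizing mix achieves -11/16 against both L and R), so the proposed strategy is not optimal.

No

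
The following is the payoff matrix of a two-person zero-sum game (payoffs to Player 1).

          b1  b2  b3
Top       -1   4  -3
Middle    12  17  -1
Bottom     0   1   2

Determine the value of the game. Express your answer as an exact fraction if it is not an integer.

Row minima: Top → -3, Middle → -1, Bottom → 0; maximin = 0.
Column maxima: b1 → 12, b2 → 17, b3 → 2; minimax = 2.
0 ≠ 2, so there is no saddle point; optimal play is mixed.
Top is strictly dominated by Middle, so Player 1 never plays it.
b2 is strictly dominated by b1 (it gives Player 1 strictly more in every row), so Player 2 never plays it.
On the remaining 2×2 (Middle, Bottom vs b1, b3):
Let Player 1 play Middle with probability p. Expected payoff against b1: 12p + 0(1−p) = 12p; against b3: (-1)p + 2(1−p) = −3p + 2.
Setting these equal: 12p = −3p + 2 ⇒ 15p = 2 ⇒ p = 2/15, and the value is (12)·(2/15) = 8/5.
For Player 2: with q = P(b1), equating Middle's and Bottom's payoffs gives 13q − 1 = −2q + 2 ⇒ q = 1/5.

8/5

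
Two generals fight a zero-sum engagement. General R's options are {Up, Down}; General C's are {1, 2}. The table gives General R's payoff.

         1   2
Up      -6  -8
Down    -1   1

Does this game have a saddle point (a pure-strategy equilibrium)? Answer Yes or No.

Row minima: Up → -8, Down → -1; maximin = -1.
Column maxima: 1 → -1, 2 → 1; minimax = -1.
maximin = minimax = -1, so a saddle point exists.

Yes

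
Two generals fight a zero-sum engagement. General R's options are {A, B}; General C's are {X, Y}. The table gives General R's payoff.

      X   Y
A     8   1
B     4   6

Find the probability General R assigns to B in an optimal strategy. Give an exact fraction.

7/9

Row minima: A → 1, B → 4; maximin = 4.
Column maxima: X → 8, Y → 6; minimax = 6.
4 ≠ 6, so there is no saddle point; optimal play is mixed.
Let General R play A with probability p. Expected payoff against X: 8p + 4(1−p) = 4p + 4; against Y: 1p + 6(1−p) = −5p + 6.
Setting these equal: 4p + 4 = −5p + 6 ⇒ 9p = 2 ⇒ p = 2/9, and the value is (4)·(2/9) + 4 = 44/9.
For General C: with q = P(X), equating A's and B's payoffs gives 7q + 1 = −2q + 6 ⇒ q = 5/9.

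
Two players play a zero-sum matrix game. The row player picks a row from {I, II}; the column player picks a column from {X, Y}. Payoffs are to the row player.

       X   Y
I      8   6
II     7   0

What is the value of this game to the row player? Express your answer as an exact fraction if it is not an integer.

6

Row minima: I → 6, II → 0; maximin = 6.
Column maxima: X → 8, Y → 6; minimax = 6.
Since maximin = minimax = 6, there is a saddle point and the value is 6.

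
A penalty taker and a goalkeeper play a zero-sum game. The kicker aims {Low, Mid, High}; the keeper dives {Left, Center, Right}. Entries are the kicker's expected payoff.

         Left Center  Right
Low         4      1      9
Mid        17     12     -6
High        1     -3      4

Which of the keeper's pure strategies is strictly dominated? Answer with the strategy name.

Left

Center holds the kicker's payoff strictly below Left in every row: 1 < 4, 12 < 17, -3 < 1.
So Left is strictly dominated for the keeper.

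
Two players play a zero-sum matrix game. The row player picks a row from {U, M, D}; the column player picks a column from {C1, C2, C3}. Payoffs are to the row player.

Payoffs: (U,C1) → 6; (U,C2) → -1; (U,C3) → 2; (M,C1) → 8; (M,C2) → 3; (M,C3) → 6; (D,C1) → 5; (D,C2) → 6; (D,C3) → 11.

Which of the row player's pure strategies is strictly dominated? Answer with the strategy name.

U

M gives a strictly higher payoff than U against every column: 8 > 6, 3 > -1, 6 > 2.
So U is strictly dominated and the row player never plays it.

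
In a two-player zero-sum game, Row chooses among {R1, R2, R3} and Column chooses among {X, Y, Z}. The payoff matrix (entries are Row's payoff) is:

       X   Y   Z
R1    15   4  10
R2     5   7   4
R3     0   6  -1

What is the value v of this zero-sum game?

Row minima: R1 → 4, R2 → 4, R3 → -1; maximin = 4.
Column maxima: X → 15, Y → 7, Z → 10; minimax = 7.
4 ≠ 7, so there is no saddle point; optimal play is mixed.
R3 is strictly dominated by R2, so Row never plays it.
X is strictly dominated by Z (it gives Row strictly more in every row), so Column never plays it.
On the remaining 2×2 (R1, R2 vs Y, Z):
Let Row play R1 with probability p. Expected payoff against Y: 4p + 7(1−p) = −3p + 7; against Z: 10p + 4(1−p) = 6p + 4.
Setting these equal: −3p + 7 = 6p + 4 ⇒ −9p = -3 ⇒ p = 1/3, and the value is (-3)·(1/3) + 7 = 6.
For Column: with q = P(Y), equating R1's and R2's payoffs gives −6q + 10 = 3q + 4 ⇒ q = 2/3.

6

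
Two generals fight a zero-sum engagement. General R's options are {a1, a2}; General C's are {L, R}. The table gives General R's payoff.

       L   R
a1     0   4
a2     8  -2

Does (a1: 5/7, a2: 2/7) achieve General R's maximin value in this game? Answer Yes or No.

Yes

Against L this mix gives (5/7)·0 + (2/7)·8 = 16/7.
Against R this mix gives (5/7)·4 + (2/7)·(-2) = 16/7.
All of General C's active replies (L, R) yield 16/7, and no column does worse for General R. The mix makes General C indifferent and guarantees 16/7, so it is optimal.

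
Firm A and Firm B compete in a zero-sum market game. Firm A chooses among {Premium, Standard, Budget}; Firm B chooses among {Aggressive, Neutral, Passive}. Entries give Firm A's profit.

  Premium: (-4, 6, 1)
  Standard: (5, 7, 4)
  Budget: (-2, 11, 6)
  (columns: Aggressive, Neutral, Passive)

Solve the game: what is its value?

Row minima: Premium → -4, Standard → 4, Budget → -2; maximin = 4.
Column maxima: Aggressive → 5, Neutral → 11, Passive → 6; minimax = 5.
4 ≠ 5, so there is no saddle point; optimal play is mixed.
Premium is strictly dominated by Standard, so Firm A never plays it.
Neutral is strictly dominated by Aggressive (it gives Firm A strictly more in every row), so Firm B never plays it.
On the remaining 2×2 (Standard, Budget vs Aggressive, Passive):
Let Firm A play Standard with probability p. Expected payoff against Aggressive: 5p + (-2)(1−p) = 7p − 2; against Passive: 4p + 6(1−p) = −2p + 6.
Setting these equal: 7p − 2 = −2p + 6 ⇒ 9p = 8 ⇒ p = 8/9, and the value is (7)·(8/9) − 2 = 38/9.
For Firm B: with q = P(Aggressive), equating Standard's and Budget's payoffs gives q + 4 = −8q + 6 ⇒ q = 2/9.

38/9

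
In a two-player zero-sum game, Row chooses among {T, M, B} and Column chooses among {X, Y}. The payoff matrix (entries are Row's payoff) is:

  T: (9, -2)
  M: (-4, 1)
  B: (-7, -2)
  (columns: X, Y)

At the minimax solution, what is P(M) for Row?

11/16

Row minima: T → -2, M → -4, B → -7; maximin = -2.
Column maxima: X → 9, Y → 1; minimax = 1.
-2 ≠ 1, so there is no saddle point; optimal play is mixed.
B is strictly dominated by M, so Row never plays it.
On the remaining 2×2 (T, M vs X, Y):
Let Row play T with probability p. Expected payoff against X: 9p + (-4)(1−p) = 13p − 4; against Y: (-2)p + 1(1−p) = −3p + 1.
Setting these equal: 13p − 4 = −3p + 1 ⇒ 16p = 5 ⇒ p = 5/16, and the value is (13)·(5/16) − 4 = 1/16.
For Column: with q = P(X), equating T's and M's payoffs gives 11q − 2 = −5q + 1 ⇒ q = 3/16.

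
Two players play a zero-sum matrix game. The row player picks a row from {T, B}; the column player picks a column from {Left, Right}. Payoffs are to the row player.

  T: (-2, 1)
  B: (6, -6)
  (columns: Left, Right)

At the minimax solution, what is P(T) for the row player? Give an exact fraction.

Row minima: T → -2, B → -6; maximin = -2.
Column maxima: Left → 6, Right → 1; minimax = 1.
-2 ≠ 1, so there is no saddle point; optimal play is mixed.
Let the row player play T with probability p. Expected payoff against Left: (-2)p + 6(1−p) = −8p + 6; against Right: 1p + (-6)(1−p) = 7p − 6.
Setting these equal: −8p + 6 = 7p − 6 ⇒ −15p = -12 ⇒ p = 4/5, and the value is (-8)·(4/5) + 6 = -2/5.
For the column player: with q = P(Left), equating T's and B's payoffs gives −3q + 1 = 12q − 6 ⇒ q = 7/15.

4/5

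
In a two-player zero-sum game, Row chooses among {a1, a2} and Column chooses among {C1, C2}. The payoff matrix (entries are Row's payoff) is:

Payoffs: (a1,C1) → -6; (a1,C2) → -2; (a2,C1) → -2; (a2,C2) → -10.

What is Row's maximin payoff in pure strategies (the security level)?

-6

Row minima: a1 → -6, a2 → -10.
The best of these is -6.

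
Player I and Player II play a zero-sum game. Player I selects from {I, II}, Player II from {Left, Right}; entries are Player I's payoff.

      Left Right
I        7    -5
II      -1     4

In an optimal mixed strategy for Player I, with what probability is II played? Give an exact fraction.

Row minima: I → -5, II → -1; maximin = -1.
Column maxima: Left → 7, Right → 4; minimax = 4.
-1 ≠ 4, so there is no saddle point; optimal play is mixed.
Let Player I play I with probability p. Expected payoff against Left: 7p + (-1)(1−p) = 8p − 1; against Right: (-5)p + 4(1−p) = −9p + 4.
Setting these equal: 8p − 1 = −9p + 4 ⇒ 17p = 5 ⇒ p = 5/17, and the value is (8)·(5/17) − 1 = 23/17.
For Player II: with q = P(Left), equating I's and II's payoffs gives 12q − 5 = −5q + 4 ⇒ q = 9/17.

12/17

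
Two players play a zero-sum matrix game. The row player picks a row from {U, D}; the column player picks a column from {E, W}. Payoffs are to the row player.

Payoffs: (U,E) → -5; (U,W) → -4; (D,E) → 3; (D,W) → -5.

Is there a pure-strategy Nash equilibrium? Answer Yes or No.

No

Row minima: U → -5, D → -5; maximin = -5.
Column maxima: E → 3, W → -4; minimax = -4.
-5 ≠ -4, so no pure-strategy equilibrium exists.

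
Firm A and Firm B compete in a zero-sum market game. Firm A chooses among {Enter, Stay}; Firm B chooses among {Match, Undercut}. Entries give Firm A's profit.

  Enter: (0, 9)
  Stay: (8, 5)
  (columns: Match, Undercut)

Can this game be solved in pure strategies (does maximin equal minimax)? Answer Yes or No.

No

Row minima: Enter → 0, Stay → 5; maximin = 5.
Column maxima: Match → 8, Undercut → 9; minimax = 8.
5 ≠ 8, so no pure-strategy equilibrium exists.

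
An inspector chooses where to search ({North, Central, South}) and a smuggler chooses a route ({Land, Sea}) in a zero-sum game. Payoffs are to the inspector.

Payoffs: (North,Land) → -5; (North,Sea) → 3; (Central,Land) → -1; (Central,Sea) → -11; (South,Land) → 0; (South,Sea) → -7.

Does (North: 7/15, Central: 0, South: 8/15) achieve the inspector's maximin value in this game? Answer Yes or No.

Yes

Against Land this mix gives (7/15)·(-5) + (8/15)·0 = -7/3.
Against Sea this mix gives (7/15)·3 + (8/15)·(-7) = -7/3.
All of the smuggler's active replies (Land, Sea) yield -7/3, and no column does worse for the inspector. The mix makes the smuggler indifferent and guarantees -7/3, so it is optimal.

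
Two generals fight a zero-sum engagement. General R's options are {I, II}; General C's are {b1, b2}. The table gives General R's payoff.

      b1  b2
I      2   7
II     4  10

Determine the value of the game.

Row minima: I → 2, II → 4; maximin = 4.
Column maxima: b1 → 4, b2 → 10; minimax = 4.
Since maximin = minimax = 4, there is a saddle point and the value is 4.

4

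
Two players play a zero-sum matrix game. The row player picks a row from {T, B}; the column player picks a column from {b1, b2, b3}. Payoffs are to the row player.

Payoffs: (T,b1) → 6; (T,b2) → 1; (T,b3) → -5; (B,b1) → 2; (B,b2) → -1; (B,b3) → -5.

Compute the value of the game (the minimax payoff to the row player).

-5

Row minima: T → -5, B → -5; maximin = -5.
Column maxima: b1 → 6, b2 → 1, b3 → -5; minimax = -5.
Since maximin = minimax = -5, there is a saddle point and the value is -5.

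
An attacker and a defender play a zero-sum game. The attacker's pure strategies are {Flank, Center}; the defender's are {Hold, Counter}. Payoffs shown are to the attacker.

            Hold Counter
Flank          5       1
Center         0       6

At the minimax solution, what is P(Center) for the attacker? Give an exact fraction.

Row minima: Flank → 1, Center → 0; maximin = 1.
Column maxima: Hold → 5, Counter → 6; minimax = 5.
1 ≠ 5, so there is no saddle point; optimal play is mixed.
Let the attacker play Flank with probability p. Expected payoff against Hold: 5p + 0(1−p) = 5p; against Counter: 1p + 6(1−p) = −5p + 6.
Setting these equal: 5p = −5p + 6 ⇒ 10p = 6 ⇒ p = 3/5, and the value is (5)·(3/5) = 3.
For the defender: with q = P(Hold), equating Flank's and Center's payoffs gives 4q + 1 = −6q + 6 ⇒ q = 1/2.

2/5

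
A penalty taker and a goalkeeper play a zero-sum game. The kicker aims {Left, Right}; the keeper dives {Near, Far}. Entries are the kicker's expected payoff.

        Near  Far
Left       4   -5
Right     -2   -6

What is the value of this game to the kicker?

-5

Row minima: Left → -5, Right → -6; maximin = -5.
Column maxima: Near → 4, Far → -5; minimax = -5.
Since maximin = minimax = -5, there is a saddle point and the value is -5.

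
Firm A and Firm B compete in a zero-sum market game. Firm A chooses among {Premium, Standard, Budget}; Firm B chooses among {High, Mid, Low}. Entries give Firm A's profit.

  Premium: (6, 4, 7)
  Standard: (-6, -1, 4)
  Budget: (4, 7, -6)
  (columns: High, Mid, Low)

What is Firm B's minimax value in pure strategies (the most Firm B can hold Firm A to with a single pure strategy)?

Column maxima: High → 6, Mid → 7, Low → 7.
The smallest of these is 6.

6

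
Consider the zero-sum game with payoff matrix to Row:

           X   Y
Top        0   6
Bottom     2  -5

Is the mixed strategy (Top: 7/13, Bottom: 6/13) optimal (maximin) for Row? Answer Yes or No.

Yes

Against X this mix gives (7/13)·0 + (6/13)·2 = 12/13.
Against Y this mix gives (7/13)·6 + (6/13)·(-5) = 12/13.
All of Column's active replies (X, Y) yield 12/13, and no column does worse for Row. The mix makes Column indifferent and guarantees 12/13, so it is optimal.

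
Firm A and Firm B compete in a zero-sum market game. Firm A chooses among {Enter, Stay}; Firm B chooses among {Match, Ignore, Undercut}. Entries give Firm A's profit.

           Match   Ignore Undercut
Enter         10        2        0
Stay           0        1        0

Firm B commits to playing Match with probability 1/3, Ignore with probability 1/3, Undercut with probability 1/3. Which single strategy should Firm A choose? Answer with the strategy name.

Enter

Expected payoff of Enter: (1/3)·10 + (1/3)·2 + (1/3)·0 = 4.
Expected payoff of Stay: (1/3)·0 + (1/3)·1 + (1/3)·0 = 1/3.
The largest is 4, so Firm A's best response is Enter.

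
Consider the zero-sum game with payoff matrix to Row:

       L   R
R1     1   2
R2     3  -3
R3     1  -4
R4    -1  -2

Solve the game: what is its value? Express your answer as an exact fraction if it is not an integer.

Row minima: R1 → 1, R2 → -3, R3 → -4, R4 → -2; maximin = 1.
Column maxima: L → 3, R → 2; minimax = 2.
1 ≠ 2, so there is no saddle point; optimal play is mixed.
R3 is strictly dominated by R2, so Row never plays it.
R4 is strictly dominated by R1, so Row never plays it.
On the remaining 2×2 (R1, R2 vs L, R):
Let Row play R1 with probability p. Expected payoff against L: 1p + 3(1−p) = −2p + 3; against R: 2p + (-3)(1−p) = 5p − 3.
Setting these equal: −2p + 3 = 5p − 3 ⇒ −7p = -6 ⇒ p = 6/7, and the value is (-2)·(6/7) + 3 = 9/7.
For Column: with q = P(L), equating R1's and R2's payoffs gives −q + 2 = 6q − 3 ⇒ q = 5/7.

9/7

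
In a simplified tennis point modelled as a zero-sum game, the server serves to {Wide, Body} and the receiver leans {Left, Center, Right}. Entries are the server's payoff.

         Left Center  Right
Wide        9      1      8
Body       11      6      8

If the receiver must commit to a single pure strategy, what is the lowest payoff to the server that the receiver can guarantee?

Column maxima: Left → 11, Center → 6, Right → 8.
The smallest of these is 6.

6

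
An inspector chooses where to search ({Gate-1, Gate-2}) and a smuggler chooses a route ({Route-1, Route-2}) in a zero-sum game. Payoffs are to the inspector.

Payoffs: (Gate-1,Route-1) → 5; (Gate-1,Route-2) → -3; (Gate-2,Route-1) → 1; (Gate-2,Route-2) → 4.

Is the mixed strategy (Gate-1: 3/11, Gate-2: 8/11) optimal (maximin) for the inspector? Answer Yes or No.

Yes

Against Route-1 this mix gives (3/11)·5 + (8/11)·1 = 23/11.
Against Route-2 this mix gives (3/11)·(-3) + (8/11)·4 = 23/11.
All of the smuggler's active replies (Route-1, Route-2) yield 23/11, and no column does worse for the inspector. The mix makes the smuggler indifferent and guarantees 23/11, so it is optimal.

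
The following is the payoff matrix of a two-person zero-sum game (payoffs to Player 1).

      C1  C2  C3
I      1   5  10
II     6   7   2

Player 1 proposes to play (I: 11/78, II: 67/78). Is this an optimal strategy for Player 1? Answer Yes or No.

No

Against C1 this mix gives (11/78)·1 + (67/78)·6 = 413/78.
Against C2 this mix gives (11/78)·5 + (67/78)·7 = 262/39.
Against C3 this mix gives (11/78)·10 + (67/78)·2 = 122/39.
Player 2 will play C3, holding Player 1 to 122/39. Shifting weight toward the row that does better against C3 would raise this floor (the equalizing mix achieves 58/13 against both C3 and C1), so the proposed strategy is not optimal.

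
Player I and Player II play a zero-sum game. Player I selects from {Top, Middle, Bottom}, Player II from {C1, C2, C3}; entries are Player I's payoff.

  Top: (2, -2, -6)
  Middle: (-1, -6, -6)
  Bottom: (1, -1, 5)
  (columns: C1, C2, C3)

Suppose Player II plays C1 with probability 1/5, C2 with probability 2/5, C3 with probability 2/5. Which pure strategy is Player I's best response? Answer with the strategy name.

Bottom

Expected payoff of Top: (1/5)·2 + (2/5)·(-2) + (2/5)·(-6) = -14/5.
Expected payoff of Middle: (1/5)·(-1) + (2/5)·(-6) + (2/5)·(-6) = -5.
Expected payoff of Bottom: (1/5)·1 + (2/5)·(-1) + (2/5)·5 = 9/5.
The largest is 9/5, so Player I's best response is Bottom.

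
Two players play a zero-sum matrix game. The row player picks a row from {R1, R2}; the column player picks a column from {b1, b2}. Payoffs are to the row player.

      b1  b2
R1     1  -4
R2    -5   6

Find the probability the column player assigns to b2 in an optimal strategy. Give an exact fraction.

3/8

Row minima: R1 → -4, R2 → -5; maximin = -4.
Column maxima: b1 → 1, b2 → 6; minimax = 1.
-4 ≠ 1, so there is no saddle point; optimal play is mixed.
Let the row player play R1 with probability p. Expected payoff against b1: 1p + (-5)(1−p) = 6p − 5; against b2: (-4)p + 6(1−p) = −10p + 6.
Setting these equal: 6p − 5 = −10p + 6 ⇒ 16p = 11 ⇒ p = 11/16, and the value is (6)·(11/16) − 5 = -7/8.
For the column player: with q = P(b1), equating R1's and R2's payoffs gives 5q − 4 = −11q + 6 ⇒ q = 5/8.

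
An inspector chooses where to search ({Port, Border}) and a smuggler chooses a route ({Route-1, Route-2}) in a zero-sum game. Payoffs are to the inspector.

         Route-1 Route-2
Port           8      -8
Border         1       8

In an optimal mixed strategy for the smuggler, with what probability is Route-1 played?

16/23

Row minima: Port → -8, Border → 1; maximin = 1.
Column maxima: Route-1 → 8, Route-2 → 8; minimax = 8.
1 ≠ 8, so there is no saddle point; optimal play is mixed.
Let the inspector play Port with probability p. Expected payoff against Route-1: 8p + 1(1−p) = 7p + 1; against Route-2: (-8)p + 8(1−p) = −16p + 8.
Setting these equal: 7p + 1 = −16p + 8 ⇒ 23p = 7 ⇒ p = 7/23, and the value is (7)·(7/23) + 1 = 72/23.
For the smuggler: with q = P(Route-1), equating Port's and Border's payoffs gives 16q − 8 = −7q + 8 ⇒ q = 16/23.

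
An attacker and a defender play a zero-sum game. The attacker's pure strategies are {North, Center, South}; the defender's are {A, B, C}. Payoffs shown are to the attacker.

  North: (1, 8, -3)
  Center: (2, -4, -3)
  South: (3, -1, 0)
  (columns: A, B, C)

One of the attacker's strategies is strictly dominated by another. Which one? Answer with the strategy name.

South gives a strictly higher payoff than Center against every column: 3 > 2, -1 > -4, 0 > -3.
So Center is strictly dominated and the attacker never plays it.

Center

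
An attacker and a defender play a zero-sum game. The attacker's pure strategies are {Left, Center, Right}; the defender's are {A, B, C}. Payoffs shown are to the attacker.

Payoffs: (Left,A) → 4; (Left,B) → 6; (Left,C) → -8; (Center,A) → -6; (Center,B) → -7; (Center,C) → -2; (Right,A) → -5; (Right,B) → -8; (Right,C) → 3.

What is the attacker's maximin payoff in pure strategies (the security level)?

Row minima: Left → -8, Center → -7, Right → -8.
The best of these is -7.

-7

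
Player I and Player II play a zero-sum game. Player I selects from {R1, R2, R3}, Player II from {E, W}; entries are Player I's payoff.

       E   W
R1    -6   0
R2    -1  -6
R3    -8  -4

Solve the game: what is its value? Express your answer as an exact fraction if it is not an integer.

Row minima: R1 → -6, R2 → -6, R3 → -8; maximin = -6.
Column maxima: E → -1, W → 0; minimax = -1.
-6 ≠ -1, so there is no saddle point; optimal play is mixed.
R3 is strictly dominated by R1, so Player I never plays it.
On the remaining 2×2 (R1, R2 vs E, W):
Let Player I play R1 with probability p. Expected payoff against E: (-6)p + (-1)(1−p) = −5p − 1; against W: 0p + (-6)(1−p) = 6p − 6.
Setting these equal: −5p − 1 = 6p − 6 ⇒ −11p = -5 ⇒ p = 5/11, and the value is (-5)·(5/11) − 1 = -36/11.
For Player II: with q = P(E), equating R1's and R2's payoffs gives −6q = 5q − 6 ⇒ q = 6/11.

-36/11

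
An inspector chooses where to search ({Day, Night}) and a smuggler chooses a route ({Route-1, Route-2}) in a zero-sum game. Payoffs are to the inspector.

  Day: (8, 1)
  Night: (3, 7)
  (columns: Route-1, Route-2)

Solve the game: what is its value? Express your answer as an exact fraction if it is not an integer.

Row minima: Day → 1, Night → 3; maximin = 3.
Column maxima: Route-1 → 8, Route-2 → 7; minimax = 7.
3 ≠ 7, so there is no saddle point; optimal play is mixed.
Let the inspector play Day with probability p. Expected payoff against Route-1: 8p + 3(1−p) = 5p + 3; against Route-2: 1p + 7(1−p) = −6p + 7.
Setting these equal: 5p + 3 = −6p + 7 ⇒ 11p = 4 ⇒ p = 4/11, and the value is (5)·(4/11) + 3 = 53/11.
For the smuggler: with q = P(Route-1), equating Day's and Night's payoffs gives 7q + 1 = −4q + 7 ⇒ q = 6/11.

53/11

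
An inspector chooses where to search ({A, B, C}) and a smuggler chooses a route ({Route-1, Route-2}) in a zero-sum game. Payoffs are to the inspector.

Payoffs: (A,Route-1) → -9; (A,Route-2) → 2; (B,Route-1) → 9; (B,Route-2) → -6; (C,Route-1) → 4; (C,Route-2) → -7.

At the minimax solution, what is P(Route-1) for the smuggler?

4/13

Row minima: A → -9, B → -6, C → -7; maximin = -6.
Column maxima: Route-1 → 9, Route-2 → 2; minimax = 2.
-6 ≠ 2, so there is no saddle point; optimal play is mixed.
C is strictly dominated by B, so the inspector never plays it.
On the remaining 2×2 (A, B vs Route-1, Route-2):
Let the inspector play A with probability p. Expected payoff against Route-1: (-9)p + 9(1−p) = −18p + 9; against Route-2: 2p + (-6)(1−p) = 8p − 6.
Setting these equal: −18p + 9 = 8p − 6 ⇒ −26p = -15 ⇒ p = 15/26, and the value is (-18)·(15/26) + 9 = -18/13.
For the smuggler: with q = P(Route-1), equating A's and B's payoffs gives −11q + 2 = 15q − 6 ⇒ q = 4/13.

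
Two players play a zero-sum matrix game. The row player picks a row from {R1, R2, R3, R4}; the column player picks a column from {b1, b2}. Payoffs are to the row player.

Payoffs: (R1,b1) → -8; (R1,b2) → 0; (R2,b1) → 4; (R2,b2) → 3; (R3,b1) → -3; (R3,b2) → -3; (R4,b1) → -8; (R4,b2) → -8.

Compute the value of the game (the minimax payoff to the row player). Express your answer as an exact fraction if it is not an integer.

3

Row minima: R1 → -8, R2 → 3, R3 → -3, R4 → -8; maximin = 3.
Column maxima: b1 → 4, b2 → 3; minimax = 3.
Since maximin = minimax = 3, there is a saddle point and the value is 3.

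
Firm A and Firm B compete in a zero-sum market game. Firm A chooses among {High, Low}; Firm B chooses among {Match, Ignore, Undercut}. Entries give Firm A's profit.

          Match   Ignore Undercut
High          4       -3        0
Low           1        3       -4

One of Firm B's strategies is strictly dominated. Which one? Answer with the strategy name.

Undercut holds Firm A's payoff strictly below Match in every row: 0 < 4, -4 < 1.
So Match is strictly dominated for Firm B.

Match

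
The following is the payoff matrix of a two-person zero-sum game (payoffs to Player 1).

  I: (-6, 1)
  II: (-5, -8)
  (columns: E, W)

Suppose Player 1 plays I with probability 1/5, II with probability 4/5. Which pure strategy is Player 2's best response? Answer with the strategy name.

If Player 2 plays E, Player 1's expected payoff is (1/5)·(-6) + (4/5)·(-5) = -26/5.
If Player 2 plays W, Player 1's expected payoff is (1/5)·1 + (4/5)·(-8) = -31/5.
Player 2 minimizes Player 1's payoff; the smallest is -31/5, so the best response is W.

W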